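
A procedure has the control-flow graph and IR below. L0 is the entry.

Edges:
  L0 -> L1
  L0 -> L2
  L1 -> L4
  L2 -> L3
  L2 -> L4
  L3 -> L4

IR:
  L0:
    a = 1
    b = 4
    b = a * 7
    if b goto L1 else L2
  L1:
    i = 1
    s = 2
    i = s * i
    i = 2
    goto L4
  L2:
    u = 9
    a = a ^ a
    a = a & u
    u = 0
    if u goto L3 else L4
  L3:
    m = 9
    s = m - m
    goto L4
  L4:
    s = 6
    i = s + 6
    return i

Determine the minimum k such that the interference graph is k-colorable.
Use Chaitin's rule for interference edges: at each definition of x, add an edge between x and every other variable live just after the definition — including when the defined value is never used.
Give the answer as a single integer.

Answer: 2

Working:
Block summaries:
  L0 def {a,b} use ∅
  L1 def {i,s} use ∅
  L2 def {a,u} use {a}
  L3 def {m,s} use ∅
  L4 def {i,s} use ∅

Liveness:
  live L0: ∅→{a}
  live L1: ∅→∅
  live L2: {a}→∅
  live L3: ∅→∅
  live L4: ∅→∅

Interference:
  a↔{b,u}
  b↔{a}
  i↔{s}
  m↔∅
  s↔{i}
  u↔{a}

Chromatic number:
  lower bound: {a,b} mutually conflict ⇒ χ ≥ 2
  2-colouring: c0={a,i,m}  c1={b,s,u}
  χ = 2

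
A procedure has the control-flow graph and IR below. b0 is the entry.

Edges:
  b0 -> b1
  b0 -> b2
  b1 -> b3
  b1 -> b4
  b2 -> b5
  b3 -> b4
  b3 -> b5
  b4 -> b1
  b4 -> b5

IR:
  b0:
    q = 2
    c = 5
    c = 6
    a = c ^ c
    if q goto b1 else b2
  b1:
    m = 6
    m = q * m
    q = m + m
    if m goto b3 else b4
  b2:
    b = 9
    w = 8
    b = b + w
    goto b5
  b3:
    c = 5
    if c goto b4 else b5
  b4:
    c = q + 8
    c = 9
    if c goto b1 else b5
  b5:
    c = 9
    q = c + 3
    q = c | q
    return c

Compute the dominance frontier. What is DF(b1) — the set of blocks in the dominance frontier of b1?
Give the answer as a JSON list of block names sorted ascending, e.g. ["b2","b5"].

idom tree: b1←b0 b2←b0 b3←b1 b4←b1 b5←b0
Dom at joins:
  b1: preds {b0,b4}: {b0} ∩ {b0,b1,b4} = {b0}; idom=b0
  b4: preds {b1,b3}: {b0,b1} ∩ {b0,b1,b3} = {b0,b1}; idom=b1
  b5: preds {b2,b3,b4}: {b0,b2} ∩ {b0,b1,b3} ∩ {b0,b1,b4} = {b0}; idom=b0

Frontier:
  b1←b0: walk · to b0
  b1←b4: walk b4→b1 to b0
  b4←b1: walk · to b1
  b4←b3: walk b3 to b1
  b5←b2: walk b2 to b0
  b5←b3: walk b3→b1 to b0
  b5←b4: walk b4→b1 to b0
  DF(b0)=∅
  DF(b1)={b1,b5}
  DF(b2)={b5}
  DF(b3)={b4,b5}
  DF(b4)={b1,b5}
  DF(b5)=∅

DF(b1) = ["b1", "b5"]

Answer: ["b1", "b5"]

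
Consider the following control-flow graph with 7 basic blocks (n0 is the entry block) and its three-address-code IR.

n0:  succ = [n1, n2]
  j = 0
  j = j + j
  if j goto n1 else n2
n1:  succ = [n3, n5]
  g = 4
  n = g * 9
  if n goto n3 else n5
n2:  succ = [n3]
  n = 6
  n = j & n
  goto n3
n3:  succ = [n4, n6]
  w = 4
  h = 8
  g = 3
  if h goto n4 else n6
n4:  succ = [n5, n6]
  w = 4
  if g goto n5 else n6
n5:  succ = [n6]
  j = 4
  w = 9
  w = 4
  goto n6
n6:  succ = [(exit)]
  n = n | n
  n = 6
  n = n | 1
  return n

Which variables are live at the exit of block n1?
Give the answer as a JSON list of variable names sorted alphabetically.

Block summaries:
  n0 def {j} use ∅
  n1 def {g,n} use ∅
  n2 def {n} use {j}
  n3 def {g,h,w} use ∅
  n4 def {w} use {g}
  n5 def {j,w} use ∅
  n6 def {n} use {n}

Live sets:
  n0: in=∅ out={j}
  n1: in=∅ out={n}
  n2: in={j} out={n}
  n3: in={n} out={g,n}
  n4: in={g,n} out={n}
  n5: in={n} out={n}
  n6: in={n} out=∅

live-out(n1) = ["n"]

Answer: ["n"]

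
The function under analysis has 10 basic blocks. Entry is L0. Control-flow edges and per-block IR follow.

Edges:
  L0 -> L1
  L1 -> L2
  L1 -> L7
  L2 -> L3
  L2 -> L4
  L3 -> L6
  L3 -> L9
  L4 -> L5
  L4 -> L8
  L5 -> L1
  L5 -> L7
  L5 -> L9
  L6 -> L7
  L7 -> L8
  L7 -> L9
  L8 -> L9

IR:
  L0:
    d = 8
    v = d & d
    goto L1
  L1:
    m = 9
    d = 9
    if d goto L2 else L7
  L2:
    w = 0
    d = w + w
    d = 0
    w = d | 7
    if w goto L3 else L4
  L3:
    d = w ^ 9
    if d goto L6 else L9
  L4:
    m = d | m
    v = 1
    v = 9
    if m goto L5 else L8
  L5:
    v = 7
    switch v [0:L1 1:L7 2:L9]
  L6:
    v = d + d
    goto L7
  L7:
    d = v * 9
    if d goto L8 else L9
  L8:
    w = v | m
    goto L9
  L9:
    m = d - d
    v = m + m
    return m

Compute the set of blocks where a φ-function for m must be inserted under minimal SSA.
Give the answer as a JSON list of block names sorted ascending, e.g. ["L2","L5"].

Answer: ["L1", "L7", "L8", "L9"]

Working:
idom tree: L1←L0 L2←L1 L3←L2 L4←L2 L5←L4 L6←L3 L7←L1 L8←L1 L9←L1
Dom∩ at merges:
  L1: preds {L0,L5}: {L0} ∩ {L0,L1,L2,L4,L5} = {L0}; idom=L0
  L7: preds {L1,L5,L6}: {L0,L1} ∩ {L0,L1,L2,L4,L5} ∩ {L0,L1,L2,L3,L6} = {L0,L1}; idom=L1
  L8: preds {L4,L7}: {L0,L1,L2,L4} ∩ {L0,L1,L7} = {L0,L1}; idom=L1
  L9: preds {L3,L5,L7,L8}: {L0,L1,L2,L3} ∩ {L0,L1,L2,L4,L5} ∩ {L0,L1,L7} ∩ {L0,L1,L8} = {L0,L1}; idom=L1

DF walk-up:
  L1←L0: walk · to L0
  L1←L5: walk L5→L4→L2→L1 to L0
  L7←L1: walk · to L1
  L7←L5: walk L5→L4→L2 to L1
  L7←L6: walk L6→L3→L2 to L1
  L8←L4: walk L4→L2 to L1
  L8←L7: walk L7 to L1
  L9←L3: walk L3→L2 to L1
  L9←L5: walk L5→L4→L2 to L1
  L9←L7: walk L7 to L1
  L9←L8: walk L8 to L1
  L0: DF=∅
  L1: DF={L1}
  L2: DF={L1,L7,L8,L9}
  L3: DF={L7,L9}
  L4: DF={L1,L7,L8,L9}
  L5: DF={L1,L7,L9}
  L6: DF={L7}
  L7: DF={L8,L9}
  L8: DF={L9}
  L9: DF=∅

φ for m: defs {L1,L4,L9}
  DF⁺ = {L1,L7,L8,L9}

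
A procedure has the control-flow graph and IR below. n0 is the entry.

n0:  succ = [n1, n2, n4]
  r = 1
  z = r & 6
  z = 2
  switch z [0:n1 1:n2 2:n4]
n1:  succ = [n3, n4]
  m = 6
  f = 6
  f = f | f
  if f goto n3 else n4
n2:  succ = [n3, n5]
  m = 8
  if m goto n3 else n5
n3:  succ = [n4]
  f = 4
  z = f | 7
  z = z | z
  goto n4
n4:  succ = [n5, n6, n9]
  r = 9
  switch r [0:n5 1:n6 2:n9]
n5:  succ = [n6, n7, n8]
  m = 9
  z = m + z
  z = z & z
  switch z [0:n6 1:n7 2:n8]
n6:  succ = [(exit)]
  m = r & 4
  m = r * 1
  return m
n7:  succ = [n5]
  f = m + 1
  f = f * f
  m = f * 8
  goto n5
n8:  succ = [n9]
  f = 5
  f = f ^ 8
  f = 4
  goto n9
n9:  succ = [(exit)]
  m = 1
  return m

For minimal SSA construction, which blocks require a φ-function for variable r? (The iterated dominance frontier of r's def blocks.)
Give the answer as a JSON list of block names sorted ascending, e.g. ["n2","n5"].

idom tree: n1←n0 n2←n0 n3←n0 n4←n0 n5←n0 n6←n0 n7←n5 n8←n5 n9←n0
Dom∩ at merges:
  n3: preds {n1,n2}: {n0,n1} ∩ {n0,n2} = {n0}; idom=n0
  n4: preds {n0,n1,n3}: {n0} ∩ {n0,n1} ∩ {n0,n3} = {n0}; idom=n0
  n5: preds {n2,n4,n7}: {n0,n2} ∩ {n0,n4} ∩ {n0,n5,n7} = {n0}; idom=n0
  n6: preds {n4,n5}: {n0,n4} ∩ {n0,n5} = {n0}; idom=n0
  n9: preds {n4,n8}: {n0,n4} ∩ {n0,n5,n8} = {n0}; idom=n0

Frontier:
  join n3 pred n1: n1 stop@n0
  join n3 pred n2: n2 stop@n0
  join n4 pred n0: · stop@n0
  join n4 pred n1: n1 stop@n0
  join n4 pred n3: n3 stop@n0
  join n5 pred n2: n2 stop@n0
  join n5 pred n4: n4 stop@n0
  join n5 pred n7: n7→n5 stop@n0
  join n6 pred n4: n4 stop@n0
  join n6 pred n5: n5 stop@n0
  join n9 pred n4: n4 stop@n0
  join n9 pred n8: n8→n5 stop@n0
  n0: DF=∅
  n1: DF={n3,n4}
  n2: DF={n3,n5}
  n3: DF={n4}
  n4: DF={n5,n6,n9}
  n5: DF={n5,n6,n9}
  n6: DF=∅
  n7: DF={n5}
  n8: DF={n9}
  n9: DF=∅

φ for r: defs {n0,n4}
  DF⁺ = {n5,n6,n9}

Answer: ["n5", "n6", "n9"]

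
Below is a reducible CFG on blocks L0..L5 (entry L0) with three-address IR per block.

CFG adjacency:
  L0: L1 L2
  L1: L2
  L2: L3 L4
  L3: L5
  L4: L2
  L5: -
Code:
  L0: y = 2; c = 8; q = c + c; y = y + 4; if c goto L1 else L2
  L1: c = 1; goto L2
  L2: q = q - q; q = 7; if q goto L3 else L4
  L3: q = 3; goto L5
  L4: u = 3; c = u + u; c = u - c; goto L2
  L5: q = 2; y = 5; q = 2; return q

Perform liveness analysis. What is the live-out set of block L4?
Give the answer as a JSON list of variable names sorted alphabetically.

def/use:
  L0 def {c,q,y} use ∅
  L1 def {c} use ∅
  L2 def {q} use {q}
  L3 def {q} use ∅
  L4 def {c,u} use ∅
  L5 def {q,y} use ∅

Liveness:
  L0: in=∅ out={q}
  L1: in={q} out={q}
  L2: in={q} out={q}
  L3: in=∅ out=∅
  L4: in={q} out={q}
  L5: in=∅ out=∅

live-out(L4) = ["q"]

Answer: ["q"]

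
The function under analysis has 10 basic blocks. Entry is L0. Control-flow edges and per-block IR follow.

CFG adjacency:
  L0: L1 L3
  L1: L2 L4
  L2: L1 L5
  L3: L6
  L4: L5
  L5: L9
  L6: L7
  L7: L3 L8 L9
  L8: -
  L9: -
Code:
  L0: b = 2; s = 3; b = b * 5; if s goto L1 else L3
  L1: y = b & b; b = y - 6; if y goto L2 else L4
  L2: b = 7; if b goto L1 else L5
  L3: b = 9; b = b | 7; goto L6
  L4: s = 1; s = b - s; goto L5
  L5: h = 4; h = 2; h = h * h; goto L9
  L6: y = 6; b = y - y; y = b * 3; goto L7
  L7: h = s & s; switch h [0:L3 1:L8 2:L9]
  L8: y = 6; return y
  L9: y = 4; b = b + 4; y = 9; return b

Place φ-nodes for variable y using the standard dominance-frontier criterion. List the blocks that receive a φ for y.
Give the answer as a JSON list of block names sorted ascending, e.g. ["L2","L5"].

idom tree: L1←L0 L2←L1 L3←L0 L4←L1 L5←L1 L6←L3 L7←L6 L8←L7 L9←L0
Dom∩ at merges:
  L1: preds {L0,L2}: {L0} ∩ {L0,L1,L2} = {L0}; idom=L0
  L3: preds {L0,L7}: {L0} ∩ {L0,L3,L6,L7} = {L0}; idom=L0
  L5: preds {L2,L4}: {L0,L1,L2} ∩ {L0,L1,L4} = {L0,L1}; idom=L1
  L9: preds {L5,L7}: {L0,L1,L5} ∩ {L0,L3,L6,L7} = {L0}; idom=L0

Frontier:
  L1←L0: walk · to L0
  L1←L2: walk L2→L1 to L0
  L3←L0: walk · to L0
  L3←L7: walk L7→L6→L3 to L0
  L5←L2: walk L2 to L1
  L5←L4: walk L4 to L1
  L9←L5: walk L5→L1 to L0
  L9←L7: walk L7→L6→L3 to L0
  L0: DF=∅
  L1: DF={L1,L9}
  L2: DF={L1,L5}
  L3: DF={L3,L9}
  L4: DF={L5}
  L5: DF={L9}
  L6: DF={L3,L9}
  L7: DF={L3,L9}
  L8: DF=∅
  L9: DF=∅

φ for y: defs {L1,L6,L8,L9}
  DF⁺ = {L1,L3,L9}

Answer: ["L1", "L3", "L9"]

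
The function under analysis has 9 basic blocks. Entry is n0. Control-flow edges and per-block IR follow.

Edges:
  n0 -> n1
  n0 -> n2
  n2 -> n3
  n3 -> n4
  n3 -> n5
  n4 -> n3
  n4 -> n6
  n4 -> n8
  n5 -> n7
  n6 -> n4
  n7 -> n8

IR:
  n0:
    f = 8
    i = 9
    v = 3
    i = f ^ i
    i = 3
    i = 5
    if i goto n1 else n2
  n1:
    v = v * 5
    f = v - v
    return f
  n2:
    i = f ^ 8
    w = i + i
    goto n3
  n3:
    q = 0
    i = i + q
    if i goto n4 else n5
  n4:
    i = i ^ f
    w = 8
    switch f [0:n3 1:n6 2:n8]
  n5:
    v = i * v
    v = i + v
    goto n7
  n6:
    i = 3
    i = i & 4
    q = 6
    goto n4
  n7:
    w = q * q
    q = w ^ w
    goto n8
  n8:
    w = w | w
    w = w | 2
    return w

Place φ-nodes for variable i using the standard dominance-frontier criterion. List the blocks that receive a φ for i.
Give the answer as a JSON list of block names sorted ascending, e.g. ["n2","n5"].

Answer: ["n3", "n4", "n8"]

Working:
idom tree: n1←n0 n2←n0 n3←n2 n4←n3 n5←n3 n6←n4 n7←n5 n8←n3
Join-block Dom:
  n3: preds {n2,n4}: {n0,n2} ∩ {n0,n2,n3,n4} = {n0,n2}; idom=n2
  n4: preds {n3,n6}: {n0,n2,n3} ∩ {n0,n2,n3,n4,n6} = {n0,n2,n3}; idom=n3
  n8: preds {n4,n7}: {n0,n2,n3,n4} ∩ {n0,n2,n3,n5,n7} = {n0,n2,n3}; idom=n3

Frontier:
  n3←n2: walk · to n2
  n3←n4: walk n4→n3 to n2
  n4←n3: walk · to n3
  n4←n6: walk n6→n4 to n3
  n8←n4: walk n4 to n3
  n8←n7: walk n7→n5 to n3
  n0 → ∅
  n1 → ∅
  n2 → ∅
  n3 → {n3}
  n4 → {n3,n4,n8}
  n5 → {n8}
  n6 → {n4}
  n7 → {n8}
  n8 → ∅

φ for i: defs {n0,n2,n3,n4,n6}
  DF⁺ = {n3,n4,n8}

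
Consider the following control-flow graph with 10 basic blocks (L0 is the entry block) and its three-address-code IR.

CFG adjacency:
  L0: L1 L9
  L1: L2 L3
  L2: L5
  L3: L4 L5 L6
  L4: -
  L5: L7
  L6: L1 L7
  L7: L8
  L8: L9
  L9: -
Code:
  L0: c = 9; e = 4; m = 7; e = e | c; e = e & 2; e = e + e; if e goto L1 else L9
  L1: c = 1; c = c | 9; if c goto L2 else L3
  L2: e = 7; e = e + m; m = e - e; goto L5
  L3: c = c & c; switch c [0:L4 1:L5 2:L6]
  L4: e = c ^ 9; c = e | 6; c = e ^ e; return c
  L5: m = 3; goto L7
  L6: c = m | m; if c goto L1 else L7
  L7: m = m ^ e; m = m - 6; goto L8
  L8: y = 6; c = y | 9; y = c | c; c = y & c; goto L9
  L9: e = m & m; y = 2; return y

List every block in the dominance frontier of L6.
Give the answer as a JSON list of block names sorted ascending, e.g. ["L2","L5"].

idom tree: L1←L0 L2←L1 L3←L1 L4←L3 L5←L1 L6←L3 L7←L1 L8←L7 L9←L0
Dom∩ at merges:
  L1: preds {L0,L6}: {L0} ∩ {L0,L1,L3,L6} = {L0}; idom=L0
  L5: preds {L2,L3}: {L0,L1,L2} ∩ {L0,L1,L3} = {L0,L1}; idom=L1
  L7: preds {L5,L6}: {L0,L1,L5} ∩ {L0,L1,L3,L6} = {L0,L1}; idom=L1
  L9: preds {L0,L8}: {L0} ∩ {L0,L1,L7,L8} = {L0}; idom=L0

DF derivation:
  L1←L0: walk · to L0
  L1←L6: walk L6→L3→L1 to L0
  L5←L2: walk L2 to L1
  L5←L3: walk L3 to L1
  L7←L5: walk L5 to L1
  L7←L6: walk L6→L3 to L1
  L9←L0: walk · to L0
  L9←L8: walk L8→L7→L1 to L0
  L0: DF=∅
  L1: DF={L1,L9}
  L2: DF={L5}
  L3: DF={L1,L5,L7}
  L4: DF=∅
  L5: DF={L7}
  L6: DF={L1,L7}
  L7: DF={L9}
  L8: DF={L9}
  L9: DF=∅

DF(L6) = ["L1", "L7"]

Answer: ["L1", "L7"]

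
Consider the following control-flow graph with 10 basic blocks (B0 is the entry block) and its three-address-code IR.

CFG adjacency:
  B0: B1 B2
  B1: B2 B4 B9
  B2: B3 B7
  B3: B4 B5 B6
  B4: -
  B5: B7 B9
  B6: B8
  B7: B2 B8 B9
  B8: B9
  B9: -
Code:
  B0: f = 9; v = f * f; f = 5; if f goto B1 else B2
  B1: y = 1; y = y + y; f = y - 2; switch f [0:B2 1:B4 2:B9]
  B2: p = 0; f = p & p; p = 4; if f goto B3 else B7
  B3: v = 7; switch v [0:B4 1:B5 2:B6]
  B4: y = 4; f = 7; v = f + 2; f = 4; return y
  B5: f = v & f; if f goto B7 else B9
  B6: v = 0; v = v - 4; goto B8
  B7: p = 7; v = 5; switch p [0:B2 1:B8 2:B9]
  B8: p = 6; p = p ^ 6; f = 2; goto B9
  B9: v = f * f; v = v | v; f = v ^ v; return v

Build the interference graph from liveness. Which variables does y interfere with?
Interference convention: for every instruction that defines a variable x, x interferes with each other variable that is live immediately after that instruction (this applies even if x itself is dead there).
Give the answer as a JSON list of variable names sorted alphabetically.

Block summaries:
  B0: {f,v} / ∅
  B1: {f,y} / ∅
  B2: {f,p} / ∅
  B3: {v} / ∅
  B4: {f,v,y} / ∅
  B5: {f} / {f,v}
  B6: {v} / ∅
  B7: {p,v} / ∅
  B8: {f,p} / ∅
  B9: {f,v} / {f}

Live sets:
  live B0: ∅→∅
  live B1: ∅→{f}
  live B2: ∅→{f}
  live B3: {f}→{f,v}
  live B4: ∅→∅
  live B5: {f,v}→{f}
  live B6: ∅→∅
  live B7: {f}→{f}
  live B8: ∅→{f}
  live B9: {f}→∅

Conflict graph:
  f: {p,v,y}
  p: {f,v}
  v: {f,p,y}
  y: {f,v}

N(y) = ["f", "v"]

Answer: ["f", "v"]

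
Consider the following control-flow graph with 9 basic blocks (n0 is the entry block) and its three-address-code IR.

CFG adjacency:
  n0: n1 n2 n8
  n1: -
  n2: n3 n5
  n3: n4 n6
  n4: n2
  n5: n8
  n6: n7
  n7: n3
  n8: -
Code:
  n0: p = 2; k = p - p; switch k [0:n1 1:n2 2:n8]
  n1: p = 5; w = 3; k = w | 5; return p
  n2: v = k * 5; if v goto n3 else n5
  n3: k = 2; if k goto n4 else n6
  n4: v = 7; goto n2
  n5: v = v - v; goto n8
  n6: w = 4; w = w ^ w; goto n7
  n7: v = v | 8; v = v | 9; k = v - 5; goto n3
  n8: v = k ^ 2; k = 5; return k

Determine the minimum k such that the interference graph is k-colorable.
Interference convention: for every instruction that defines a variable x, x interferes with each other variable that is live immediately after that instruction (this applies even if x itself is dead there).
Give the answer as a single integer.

def/use:
  n0: {k,p} / ∅
  n1: {k,p,w} / ∅
  n2: {v} / {k}
  n3: {k} / ∅
  n4: {v} / ∅
  n5: {v} / {v}
  n6: {w} / ∅
  n7: {k,v} / {v}
  n8: {k,v} / {k}

Backward fixpoint:
  n0: in=∅ out={k}
  n1: in=∅ out=∅
  n2: in={k} out={k,v}
  n3: in={v} out={k,v}
  n4: in={k} out={k}
  n5: in={k,v} out={k}
  n6: in={v} out={v}
  n7: in={v} out={v}
  n8: in={k} out=∅

Conflict graph:
  k — {p,v}
  p — {k,w}
  v — {k,w}
  w — {p,v}

Registers:
  {k,p} pairwise interfere (2-clique) ⇒ χ ≥ 2
  assign k→r0 p→r1 v→r1 w→r0 — no edge inside a register ⇒ χ ≤ 2
  χ = 2

Answer: 2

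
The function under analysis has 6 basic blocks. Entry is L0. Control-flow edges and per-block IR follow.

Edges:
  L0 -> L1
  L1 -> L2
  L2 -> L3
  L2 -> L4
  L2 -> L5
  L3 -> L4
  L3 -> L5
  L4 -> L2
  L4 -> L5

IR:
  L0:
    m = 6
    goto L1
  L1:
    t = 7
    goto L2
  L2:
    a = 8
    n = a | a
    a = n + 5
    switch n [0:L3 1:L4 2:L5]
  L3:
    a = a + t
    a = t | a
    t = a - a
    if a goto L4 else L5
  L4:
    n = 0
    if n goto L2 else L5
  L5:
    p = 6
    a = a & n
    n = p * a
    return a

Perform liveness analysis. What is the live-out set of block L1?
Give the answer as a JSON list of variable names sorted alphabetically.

Answer: ["t"]

Working:
def/use:
  L0: {m} / ∅
  L1: {t} / ∅
  L2: {a,n} / ∅
  L3: {a,t} / {a,t}
  L4: {n} / ∅
  L5: {a,n,p} / {a,n}

Backward fixpoint:
  live L0: ∅→∅
  live L1: ∅→{t}
  live L2: {t}→{a,n,t}
  live L3: {a,n,t}→{a,n,t}
  live L4: {a,t}→{a,n,t}
  live L5: {a,n}→∅

live-out(L1) = ["t"]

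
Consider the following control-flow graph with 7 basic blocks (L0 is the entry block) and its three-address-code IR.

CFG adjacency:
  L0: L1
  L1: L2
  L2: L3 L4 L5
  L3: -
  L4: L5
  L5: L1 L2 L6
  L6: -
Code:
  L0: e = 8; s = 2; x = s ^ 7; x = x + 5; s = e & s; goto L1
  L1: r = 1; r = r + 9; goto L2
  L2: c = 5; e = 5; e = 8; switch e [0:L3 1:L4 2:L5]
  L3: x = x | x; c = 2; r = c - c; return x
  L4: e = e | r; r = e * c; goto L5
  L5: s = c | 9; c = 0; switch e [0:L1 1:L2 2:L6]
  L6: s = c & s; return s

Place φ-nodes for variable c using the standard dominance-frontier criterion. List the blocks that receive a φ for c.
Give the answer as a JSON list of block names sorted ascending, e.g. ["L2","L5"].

Answer: ["L1", "L2"]

Analysis:
idom tree: L1←L0 L2←L1 L3←L2 L4←L2 L5←L2 L6←L5
Join-block Dom:
  L1: preds {L0,L5}: {L0} ∩ {L0,L1,L2,L5} = {L0}; idom=L0
  L2: preds {L1,L5}: {L0,L1} ∩ {L0,L1,L2,L5} = {L0,L1}; idom=L1
  L5: preds {L2,L4}: {L0,L1,L2} ∩ {L0,L1,L2,L4} = {L0,L1,L2}; idom=L2

Frontier:
  join L1 pred L0: · stop@L0
  join L1 pred L5: L5→L2→L1 stop@L0
  join L2 pred L1: · stop@L1
  join L2 pred L5: L5→L2 stop@L1
  join L5 pred L2: · stop@L2
  join L5 pred L4: L4 stop@L2
  DF(L0)=∅
  DF(L1)={L1}
  DF(L2)={L1,L2}
  DF(L3)=∅
  DF(L4)={L5}
  DF(L5)={L1,L2}
  DF(L6)=∅

φ for c: defs {L2,L3,L5}
  DF⁺ = {L1,L2}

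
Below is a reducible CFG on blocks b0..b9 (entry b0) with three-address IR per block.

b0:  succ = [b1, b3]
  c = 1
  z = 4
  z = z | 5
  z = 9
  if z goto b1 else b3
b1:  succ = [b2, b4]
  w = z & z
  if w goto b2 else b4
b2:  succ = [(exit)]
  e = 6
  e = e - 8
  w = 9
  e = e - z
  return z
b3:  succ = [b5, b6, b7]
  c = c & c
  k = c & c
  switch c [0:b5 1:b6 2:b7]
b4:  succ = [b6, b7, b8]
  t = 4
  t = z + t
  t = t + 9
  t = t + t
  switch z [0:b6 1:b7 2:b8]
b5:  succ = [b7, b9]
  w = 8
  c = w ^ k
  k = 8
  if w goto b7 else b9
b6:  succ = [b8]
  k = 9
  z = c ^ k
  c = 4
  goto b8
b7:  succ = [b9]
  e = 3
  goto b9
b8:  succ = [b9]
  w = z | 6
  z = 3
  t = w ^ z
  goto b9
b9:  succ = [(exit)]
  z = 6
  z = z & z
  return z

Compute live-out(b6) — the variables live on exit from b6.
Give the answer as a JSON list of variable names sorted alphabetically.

Per-block:
  b0: def={c,z} ue=∅
  b1: def={w} ue={z}
  b2: def={e,w} ue={z}
  b3: def={c,k} ue={c}
  b4: def={t} ue={z}
  b5: def={c,k,w} ue={k}
  b6: def={c,k,z} ue={c}
  b7: def={e} ue=∅
  b8: def={t,w,z} ue={z}
  b9: def={z} ue=∅

Live sets:
  b0 li=∅ lo={c,z}
  b1 li={c,z} lo={c,z}
  b2 li={z} lo=∅
  b3 li={c} lo={c,k}
  b4 li={c,z} lo={c,z}
  b5 li={k} lo=∅
  b6 li={c} lo={z}
  b7 li=∅ lo=∅
  b8 li={z} lo=∅
  b9 li=∅ lo=∅

live-out(b6) = ["z"]

Answer: ["z"]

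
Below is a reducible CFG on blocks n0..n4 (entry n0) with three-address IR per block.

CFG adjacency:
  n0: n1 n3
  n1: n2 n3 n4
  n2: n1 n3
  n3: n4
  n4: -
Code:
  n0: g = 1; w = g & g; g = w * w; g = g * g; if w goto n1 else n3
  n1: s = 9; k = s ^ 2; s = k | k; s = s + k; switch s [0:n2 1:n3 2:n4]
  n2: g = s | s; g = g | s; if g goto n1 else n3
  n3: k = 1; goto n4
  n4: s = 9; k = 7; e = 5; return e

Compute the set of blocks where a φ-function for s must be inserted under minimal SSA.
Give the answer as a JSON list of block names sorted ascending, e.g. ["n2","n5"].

idom tree: n1←n0 n2←n1 n3←n0 n4←n0
Dom∩ at merges:
  n1: preds {n0,n2}: {n0} ∩ {n0,n1,n2} = {n0}; idom=n0
  n3: preds {n0,n1,n2}: {n0} ∩ {n0,n1} ∩ {n0,n1,n2} = {n0}; idom=n0
  n4: preds {n1,n3}: {n0,n1} ∩ {n0,n3} = {n0}; idom=n0

Frontier:
  join n1 pred n0: · stop@n0
  join n1 pred n2: n2→n1 stop@n0
  join n3 pred n0: · stop@n0
  join n3 pred n1: n1 stop@n0
  join n3 pred n2: n2→n1 stop@n0
  join n4 pred n1: n1 stop@n0
  join n4 pred n3: n3 stop@n0
  DF(n0)=∅
  DF(n1)={n1,n3,n4}
  DF(n2)={n1,n3}
  DF(n3)={n4}
  DF(n4)=∅

φ for s: defs {n1,n4}
  DF⁺ = {n1,n3,n4}

Answer: ["n1", "n3", "n4"]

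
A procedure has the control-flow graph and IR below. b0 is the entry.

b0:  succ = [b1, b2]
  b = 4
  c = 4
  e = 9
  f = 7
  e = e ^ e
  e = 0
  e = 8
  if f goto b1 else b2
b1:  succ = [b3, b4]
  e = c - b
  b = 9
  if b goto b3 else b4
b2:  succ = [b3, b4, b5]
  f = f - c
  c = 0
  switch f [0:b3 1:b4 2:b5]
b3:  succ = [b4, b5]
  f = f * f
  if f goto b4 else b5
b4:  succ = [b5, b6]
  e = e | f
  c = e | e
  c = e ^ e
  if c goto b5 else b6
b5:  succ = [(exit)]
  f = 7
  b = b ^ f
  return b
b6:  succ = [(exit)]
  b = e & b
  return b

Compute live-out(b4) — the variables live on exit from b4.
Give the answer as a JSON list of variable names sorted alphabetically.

Per-block:
  b0: def={b,c,e,f} ue=∅
  b1: def={b,e} ue={b,c}
  b2: def={c,f} ue={c,f}
  b3: def={f} ue={f}
  b4: def={c,e} ue={e,f}
  b5: def={b,f} ue={b}
  b6: def={b} ue={b,e}

Live sets:
  live b0: ∅→{b,c,e,f}
  live b1: {b,c,f}→{b,e,f}
  live b2: {b,c,e,f}→{b,e,f}
  live b3: {b,e,f}→{b,e,f}
  live b4: {b,e,f}→{b,e}
  live b5: {b}→∅
  live b6: {b,e}→∅

live-out(b4) = ["b", "e"]

Answer: ["b", "e"]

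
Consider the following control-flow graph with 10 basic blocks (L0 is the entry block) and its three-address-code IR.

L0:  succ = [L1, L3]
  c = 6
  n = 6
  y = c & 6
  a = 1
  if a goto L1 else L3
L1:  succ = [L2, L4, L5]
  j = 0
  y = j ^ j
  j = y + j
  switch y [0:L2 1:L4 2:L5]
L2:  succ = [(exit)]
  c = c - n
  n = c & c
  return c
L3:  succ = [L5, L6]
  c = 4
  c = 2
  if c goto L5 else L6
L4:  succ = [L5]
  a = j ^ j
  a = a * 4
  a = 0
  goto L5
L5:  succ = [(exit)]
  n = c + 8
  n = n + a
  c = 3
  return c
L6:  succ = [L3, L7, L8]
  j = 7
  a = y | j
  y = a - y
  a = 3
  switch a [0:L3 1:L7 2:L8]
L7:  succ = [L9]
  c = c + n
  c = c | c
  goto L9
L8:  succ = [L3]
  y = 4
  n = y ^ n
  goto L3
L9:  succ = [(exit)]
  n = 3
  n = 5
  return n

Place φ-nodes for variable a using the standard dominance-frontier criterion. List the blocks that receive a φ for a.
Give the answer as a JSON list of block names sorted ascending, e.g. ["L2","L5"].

idom tree: L1←L0 L2←L1 L3←L0 L4←L1 L5←L0 L6←L3 L7←L6 L8←L6 L9←L7
Dom∩ at merges:
  L3: preds {L0,L6,L8}: {L0} ∩ {L0,L3,L6} ∩ {L0,L3,L6,L8} = {L0}; idom=L0
  L5: preds {L1,L3,L4}: {L0,L1} ∩ {L0,L3} ∩ {L0,L1,L4} = {L0}; idom=L0

DF derivation:
  L3←L0: walk · to L0
  L3←L6: walk L6→L3 to L0
  L3←L8: walk L8→L6→L3 to L0
  L5←L1: walk L1 to L0
  L5←L3: walk L3 to L0
  L5←L4: walk L4→L1 to L0
  DF(L0)=∅
  DF(L1)={L5}
  DF(L2)=∅
  DF(L3)={L3,L5}
  DF(L4)={L5}
  DF(L5)=∅
  DF(L6)={L3}
  DF(L7)=∅
  DF(L8)={L3}
  DF(L9)=∅

φ for a: defs {L0,L4,L6}
  DF⁺ = {L3,L5}

Answer: ["L3", "L5"]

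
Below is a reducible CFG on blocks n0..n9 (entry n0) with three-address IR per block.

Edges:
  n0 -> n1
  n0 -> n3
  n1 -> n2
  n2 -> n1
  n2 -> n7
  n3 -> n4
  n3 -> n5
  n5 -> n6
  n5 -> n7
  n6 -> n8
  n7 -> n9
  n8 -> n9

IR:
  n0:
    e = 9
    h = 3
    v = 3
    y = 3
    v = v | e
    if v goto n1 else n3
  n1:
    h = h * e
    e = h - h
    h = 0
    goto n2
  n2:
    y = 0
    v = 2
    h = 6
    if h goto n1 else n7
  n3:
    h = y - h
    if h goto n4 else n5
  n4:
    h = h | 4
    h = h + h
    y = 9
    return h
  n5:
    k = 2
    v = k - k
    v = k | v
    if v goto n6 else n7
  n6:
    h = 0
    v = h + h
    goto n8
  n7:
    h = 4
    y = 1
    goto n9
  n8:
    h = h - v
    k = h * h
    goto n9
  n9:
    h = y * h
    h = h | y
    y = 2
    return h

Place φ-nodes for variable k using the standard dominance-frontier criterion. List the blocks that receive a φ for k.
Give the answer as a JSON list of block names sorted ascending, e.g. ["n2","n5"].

Answer: ["n7", "n9"]

Analysis:
idom tree: n1←n0 n2←n1 n3←n0 n4←n3 n5←n3 n6←n5 n7←n0 n8←n6 n9←n0
Join-block Dom:
  n1: preds {n0,n2}: {n0} ∩ {n0,n1,n2} = {n0}; idom=n0
  n7: preds {n2,n5}: {n0,n1,n2} ∩ {n0,n3,n5} = {n0}; idom=n0
  n9: preds {n7,n8}: {n0,n7} ∩ {n0,n3,n5,n6,n8} = {n0}; idom=n0

Frontier:
  join n1 pred n0: · stop@n0
  join n1 pred n2: n2→n1 stop@n0
  join n7 pred n2: n2→n1 stop@n0
  join n7 pred n5: n5→n3 stop@n0
  join n9 pred n7: n7 stop@n0
  join n9 pred n8: n8→n6→n5→n3 stop@n0
  DF(n0)=∅
  DF(n1)={n1,n7}
  DF(n2)={n1,n7}
  DF(n3)={n7,n9}
  DF(n4)=∅
  DF(n5)={n7,n9}
  DF(n6)={n9}
  DF(n7)={n9}
  DF(n8)={n9}
  DF(n9)=∅

φ for k: defs {n5,n8}
  DF⁺ = {n7,n9}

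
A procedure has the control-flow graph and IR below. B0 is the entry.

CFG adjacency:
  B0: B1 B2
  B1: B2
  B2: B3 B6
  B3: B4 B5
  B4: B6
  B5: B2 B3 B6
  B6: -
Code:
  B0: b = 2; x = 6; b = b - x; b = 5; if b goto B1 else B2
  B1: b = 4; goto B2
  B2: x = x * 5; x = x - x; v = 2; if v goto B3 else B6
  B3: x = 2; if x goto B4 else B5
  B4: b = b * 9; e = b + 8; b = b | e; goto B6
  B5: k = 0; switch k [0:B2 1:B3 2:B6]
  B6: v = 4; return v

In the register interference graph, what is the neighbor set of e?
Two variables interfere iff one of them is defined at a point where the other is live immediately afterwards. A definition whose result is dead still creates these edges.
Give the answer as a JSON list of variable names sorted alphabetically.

Block summaries:
  B0 def {b,x} use ∅
  B1 def {b} use ∅
  B2 def {v,x} use {x}
  B3 def {x} use ∅
  B4 def {b,e} use {b}
  B5 def {k} use ∅
  B6 def {v} use ∅

Backward fixpoint:
  live B0: ∅→{b,x}
  live B1: {x}→{b,x}
  live B2: {b,x}→{b}
  live B3: {b}→{b,x}
  live B4: {b}→∅
  live B5: {b,x}→{b,x}
  live B6: ∅→∅

Conflict graph:
  b: {e,k,v,x}
  e: {b}
  k: {b,x}
  v: {b}
  x: {b,k}

N(e) = ["b"]

Answer: ["b"]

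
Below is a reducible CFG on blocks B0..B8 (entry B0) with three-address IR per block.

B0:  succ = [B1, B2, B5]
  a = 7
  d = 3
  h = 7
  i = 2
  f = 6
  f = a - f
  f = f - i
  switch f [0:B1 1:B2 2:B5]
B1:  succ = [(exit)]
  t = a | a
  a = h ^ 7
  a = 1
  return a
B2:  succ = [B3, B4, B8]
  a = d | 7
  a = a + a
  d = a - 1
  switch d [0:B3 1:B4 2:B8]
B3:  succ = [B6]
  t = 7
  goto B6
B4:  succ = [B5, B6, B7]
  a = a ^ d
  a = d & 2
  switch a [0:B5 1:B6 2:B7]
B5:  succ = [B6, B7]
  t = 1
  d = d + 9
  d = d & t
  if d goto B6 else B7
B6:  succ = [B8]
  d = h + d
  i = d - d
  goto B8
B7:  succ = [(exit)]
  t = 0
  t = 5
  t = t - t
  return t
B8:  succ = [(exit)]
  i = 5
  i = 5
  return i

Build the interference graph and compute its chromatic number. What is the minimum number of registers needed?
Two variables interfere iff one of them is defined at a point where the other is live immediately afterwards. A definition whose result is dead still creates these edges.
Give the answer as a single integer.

def/use:
  B0 def {a,d,f,h,i} use ∅
  B1 def {a,t} use {a,h}
  B2 def {a,d} use {d}
  B3 def {t} use ∅
  B4 def {a} use {a,d}
  B5 def {d,t} use {d}
  B6 def {d,i} use {d,h}
  B7 def {t} use ∅
  B8 def {i} use ∅

Live sets:
  live B0: ∅→{a,d,h}
  live B1: {a,h}→∅
  live B2: {d,h}→{a,d,h}
  live B3: {d,h}→{d,h}
  live B4: {a,d,h}→{d,h}
  live B5: {d,h}→{d,h}
  live B6: {d,h}→∅
  live B7: ∅→∅
  live B8: ∅→∅

Interfere edges:
  a: {d,f,h,i}
  d: {a,f,h,i,t}
  f: {a,d,h,i}
  h: {a,d,f,i,t}
  i: {a,d,f,h}
  t: {d,h}

Colouring:
  {a,d,f,h,i} pairwise interfere (5-clique) ⇒ χ ≥ 5
  5-colouring: r0={d}  r1={h}  r2={a,t}  r3={f}  r4={i}
  χ = 5

Answer: 5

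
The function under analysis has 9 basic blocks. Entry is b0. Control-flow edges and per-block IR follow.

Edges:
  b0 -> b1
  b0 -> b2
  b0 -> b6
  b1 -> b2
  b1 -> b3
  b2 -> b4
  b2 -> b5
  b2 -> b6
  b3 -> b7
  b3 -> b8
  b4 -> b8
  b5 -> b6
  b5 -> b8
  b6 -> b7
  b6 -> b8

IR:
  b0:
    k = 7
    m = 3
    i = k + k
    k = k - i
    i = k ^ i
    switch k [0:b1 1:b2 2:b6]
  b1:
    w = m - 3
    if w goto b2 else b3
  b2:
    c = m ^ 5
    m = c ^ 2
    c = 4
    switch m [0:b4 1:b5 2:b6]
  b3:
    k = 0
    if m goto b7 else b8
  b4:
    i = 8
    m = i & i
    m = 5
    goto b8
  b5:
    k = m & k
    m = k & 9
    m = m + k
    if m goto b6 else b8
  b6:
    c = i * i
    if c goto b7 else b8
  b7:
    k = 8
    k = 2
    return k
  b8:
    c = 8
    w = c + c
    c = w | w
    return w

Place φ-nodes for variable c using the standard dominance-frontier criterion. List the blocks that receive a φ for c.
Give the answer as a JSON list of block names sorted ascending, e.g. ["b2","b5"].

idom tree: b1←b0 b2←b0 b3←b1 b4←b2 b5←b2 b6←b0 b7←b0 b8←b0
Join-block Dom:
  b2: preds {b0,b1}: {b0} ∩ {b0,b1} = {b0}; idom=b0
  b6: preds {b0,b2,b5}: {b0} ∩ {b0,b2} ∩ {b0,b2,b5} = {b0}; idom=b0
  b7: preds {b3,b6}: {b0,b1,b3} ∩ {b0,b6} = {b0}; idom=b0
  b8: preds {b3,b4,b5,b6}: {b0,b1,b3} ∩ {b0,b2,b4} ∩ {b0,b2,b5} ∩ {b0,b6} = {b0}; idom=b0

DF derivation:
  b2←b0: walk · to b0
  b2←b1: walk b1 to b0
  b6←b0: walk · to b0
  b6←b2: walk b2 to b0
  b6←b5: walk b5→b2 to b0
  b7←b3: walk b3→b1 to b0
  b7←b6: walk b6 to b0
  b8←b3: walk b3→b1 to b0
  b8←b4: walk b4→b2 to b0
  b8←b5: walk b5→b2 to b0
  b8←b6: walk b6 to b0
  b0: DF=∅
  b1: DF={b2,b7,b8}
  b2: DF={b6,b8}
  b3: DF={b7,b8}
  b4: DF={b8}
  b5: DF={b6,b8}
  b6: DF={b7,b8}
  b7: DF=∅
  b8: DF=∅

φ for c: defs {b2,b6,b8}
  DF⁺ = {b6,b7,b8}

Answer: ["b6", "b7", "b8"]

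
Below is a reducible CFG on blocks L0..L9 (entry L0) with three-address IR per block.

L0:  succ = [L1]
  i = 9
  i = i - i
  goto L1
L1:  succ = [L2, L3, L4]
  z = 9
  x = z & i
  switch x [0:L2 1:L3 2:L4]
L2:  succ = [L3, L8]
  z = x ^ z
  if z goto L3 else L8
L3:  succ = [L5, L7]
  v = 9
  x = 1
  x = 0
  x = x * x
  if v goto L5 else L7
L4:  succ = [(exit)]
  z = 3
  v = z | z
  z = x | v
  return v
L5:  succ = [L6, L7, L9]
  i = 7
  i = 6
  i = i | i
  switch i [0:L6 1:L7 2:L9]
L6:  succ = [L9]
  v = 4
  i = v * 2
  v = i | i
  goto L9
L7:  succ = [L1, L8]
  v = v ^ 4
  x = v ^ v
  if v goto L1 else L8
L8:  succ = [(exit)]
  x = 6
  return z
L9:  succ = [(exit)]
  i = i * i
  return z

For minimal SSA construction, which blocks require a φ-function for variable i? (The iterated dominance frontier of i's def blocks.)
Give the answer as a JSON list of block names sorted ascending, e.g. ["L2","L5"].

Answer: ["L1", "L7", "L8", "L9"]

Working:
idom tree: L1←L0 L2←L1 L3←L1 L4←L1 L5←L3 L6←L5 L7←L3 L8←L1 L9←L5
Dom at joins:
  L1: preds {L0,L7}: {L0} ∩ {L0,L1,L3,L7} = {L0}; idom=L0
  L3: preds {L1,L2}: {L0,L1} ∩ {L0,L1,L2} = {L0,L1}; idom=L1
  L7: preds {L3,L5}: {L0,L1,L3} ∩ {L0,L1,L3,L5} = {L0,L1,L3}; idom=L3
  L8: preds {L2,L7}: {L0,L1,L2} ∩ {L0,L1,L3,L7} = {L0,L1}; idom=L1
  L9: preds {L5,L6}: {L0,L1,L3,L5} ∩ {L0,L1,L3,L5,L6} = {L0,L1,L3,L5}; idom=L5

DF walk-up:
  L1←L0: walk · to L0
  L1←L7: walk L7→L3→L1 to L0
  L3←L1: walk · to L1
  L3←L2: walk L2 to L1
  L7←L3: walk · to L3
  L7←L5: walk L5 to L3
  L8←L2: walk L2 to L1
  L8←L7: walk L7→L3 to L1
  L9←L5: walk · to L5
  L9←L6: walk L6 to L5
  DF(L0)=∅
  DF(L1)={L1}
  DF(L2)={L3,L8}
  DF(L3)={L1,L8}
  DF(L4)=∅
  DF(L5)={L7}
  DF(L6)={L9}
  DF(L7)={L1,L8}
  DF(L8)=∅
  DF(L9)=∅

φ for i: defs {L0,L5,L6,L9}
  DF⁺ = {L1,L7,L8,L9}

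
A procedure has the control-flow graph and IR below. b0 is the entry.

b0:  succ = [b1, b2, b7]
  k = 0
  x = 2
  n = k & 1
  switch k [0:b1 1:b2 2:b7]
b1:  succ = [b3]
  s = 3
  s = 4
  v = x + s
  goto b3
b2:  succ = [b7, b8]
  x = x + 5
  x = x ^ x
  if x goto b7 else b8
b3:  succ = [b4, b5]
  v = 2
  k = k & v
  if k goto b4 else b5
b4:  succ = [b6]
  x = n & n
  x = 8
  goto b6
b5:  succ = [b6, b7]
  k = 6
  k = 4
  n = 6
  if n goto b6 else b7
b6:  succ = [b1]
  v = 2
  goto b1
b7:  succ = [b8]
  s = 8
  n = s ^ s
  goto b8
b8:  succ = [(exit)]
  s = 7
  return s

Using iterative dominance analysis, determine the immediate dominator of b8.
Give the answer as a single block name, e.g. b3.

Answer: b0

Working:
idom tree: b1←b0 b2←b0 b3←b1 b4←b3 b5←b3 b6←b3 b7←b0 b8←b0
Dom at joins:
  b1: preds {b0,b6}: {b0} ∩ {b0,b1,b3,b6} = {b0}; idom=b0
  b6: preds {b4,b5}: {b0,b1,b3,b4} ∩ {b0,b1,b3,b5} = {b0,b1,b3}; idom=b3
  b7: preds {b0,b2,b5}: {b0} ∩ {b0,b2} ∩ {b0,b1,b3,b5} = {b0}; idom=b0
  b8: preds {b2,b7}: {b0,b2} ∩ {b0,b7} = {b0}; idom=b0

idom(b8) = b0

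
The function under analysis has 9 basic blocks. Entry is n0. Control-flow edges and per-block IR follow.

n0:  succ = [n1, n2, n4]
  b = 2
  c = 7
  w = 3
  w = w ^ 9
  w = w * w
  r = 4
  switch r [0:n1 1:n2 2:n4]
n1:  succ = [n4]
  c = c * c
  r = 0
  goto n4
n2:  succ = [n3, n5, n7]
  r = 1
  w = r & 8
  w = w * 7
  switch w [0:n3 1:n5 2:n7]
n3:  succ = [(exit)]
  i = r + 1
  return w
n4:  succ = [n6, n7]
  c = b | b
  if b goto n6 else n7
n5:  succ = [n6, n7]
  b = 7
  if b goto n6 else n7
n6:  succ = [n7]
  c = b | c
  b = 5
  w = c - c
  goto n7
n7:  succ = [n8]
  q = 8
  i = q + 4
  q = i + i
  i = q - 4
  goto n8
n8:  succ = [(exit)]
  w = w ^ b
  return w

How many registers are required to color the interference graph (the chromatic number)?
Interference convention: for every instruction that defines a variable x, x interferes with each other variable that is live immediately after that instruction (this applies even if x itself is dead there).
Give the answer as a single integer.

Answer: 4

Working:
def/use:
  n0 def {b,c,r,w} use ∅
  n1 def {c,r} use {c}
  n2 def {r,w} use ∅
  n3 def {i} use {r,w}
  n4 def {c} use {b}
  n5 def {b} use ∅
  n6 def {b,c,w} use {b,c}
  n7 def {i,q} use ∅
  n8 def {w} use {b,w}

Live sets:
  live n0: ∅→{b,c,w}
  live n1: {b,c,w}→{b,w}
  live n2: {b,c}→{b,c,r,w}
  live n3: {r,w}→∅
  live n4: {b,w}→{b,c,w}
  live n5: {c,w}→{b,c,w}
  live n6: {b,c}→{b,w}
  live n7: {b,w}→{b,w}
  live n8: {b,w}→∅

Interference:
  b: {c,i,q,r,w}
  c: {b,r,w}
  i: {b,w}
  q: {b,w}
  r: {b,c,w}
  w: {b,c,i,q,r}

Registers:
  clique {b,c,r,w} ⇒ need ≥ 4
  assign b→c0 c→c2 i→c2 q→c2 r→c3 w→c1 — no edge inside a register ⇒ χ ≤ 4
  χ = 4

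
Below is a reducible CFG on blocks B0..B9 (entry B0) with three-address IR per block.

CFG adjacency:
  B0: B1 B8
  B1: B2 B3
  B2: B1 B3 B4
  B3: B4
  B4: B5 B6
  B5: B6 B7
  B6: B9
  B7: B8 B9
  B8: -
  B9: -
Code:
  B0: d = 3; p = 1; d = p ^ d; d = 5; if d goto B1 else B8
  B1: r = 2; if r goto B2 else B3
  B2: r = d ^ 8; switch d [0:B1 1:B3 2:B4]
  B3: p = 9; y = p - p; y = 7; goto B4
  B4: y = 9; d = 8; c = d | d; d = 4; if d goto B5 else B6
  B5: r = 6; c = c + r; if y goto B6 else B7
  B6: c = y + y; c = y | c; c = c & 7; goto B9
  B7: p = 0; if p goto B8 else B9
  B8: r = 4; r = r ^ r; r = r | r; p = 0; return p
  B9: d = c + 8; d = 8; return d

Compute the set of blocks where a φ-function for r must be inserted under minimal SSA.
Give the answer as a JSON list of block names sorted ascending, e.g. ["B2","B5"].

idom tree: B1←B0 B2←B1 B3←B1 B4←B1 B5←B4 B6←B4 B7←B5 B8←B0 B9←B4
Dom at joins:
  B1: preds {B0,B2}: {B0} ∩ {B0,B1,B2} = {B0}; idom=B0
  B3: preds {B1,B2}: {B0,B1} ∩ {B0,B1,B2} = {B0,B1}; idom=B1
  B4: preds {B2,B3}: {B0,B1,B2} ∩ {B0,B1,B3} = {B0,B1}; idom=B1
  B6: preds {B4,B5}: {B0,B1,B4} ∩ {B0,B1,B4,B5} = {B0,B1,B4}; idom=B4
  B8: preds {B0,B7}: {B0} ∩ {B0,B1,B4,B5,B7} = {B0}; idom=B0
  B9: preds {B6,B7}: {B0,B1,B4,B6} ∩ {B0,B1,B4,B5,B7} = {B0,B1,B4}; idom=B4

Frontier:
  B1←B0: walk · to B0
  B1←B2: walk B2→B1 to B0
  B3←B1: walk · to B1
  B3←B2: walk B2 to B1
  B4←B2: walk B2 to B1
  B4←B3: walk B3 to B1
  B6←B4: walk · to B4
  B6←B5: walk B5 to B4
  B8←B0: walk · to B0
  B8←B7: walk B7→B5→B4→B1 to B0
  B9←B6: walk B6 to B4
  B9←B7: walk B7→B5 to B4
  B0 → ∅
  B1 → {B1,B8}
  B2 → {B1,B3,B4}
  B3 → {B4}
  B4 → {B8}
  B5 → {B6,B8,B9}
  B6 → {B9}
  B7 → {B8,B9}
  B8 → ∅
  B9 → ∅

φ for r: defs {B1,B2,B5,B8}
  DF⁺ = {B1,B3,B4,B6,B8,B9}

Answer: ["B1", "B3", "B4", "B6", "B8", "B9"]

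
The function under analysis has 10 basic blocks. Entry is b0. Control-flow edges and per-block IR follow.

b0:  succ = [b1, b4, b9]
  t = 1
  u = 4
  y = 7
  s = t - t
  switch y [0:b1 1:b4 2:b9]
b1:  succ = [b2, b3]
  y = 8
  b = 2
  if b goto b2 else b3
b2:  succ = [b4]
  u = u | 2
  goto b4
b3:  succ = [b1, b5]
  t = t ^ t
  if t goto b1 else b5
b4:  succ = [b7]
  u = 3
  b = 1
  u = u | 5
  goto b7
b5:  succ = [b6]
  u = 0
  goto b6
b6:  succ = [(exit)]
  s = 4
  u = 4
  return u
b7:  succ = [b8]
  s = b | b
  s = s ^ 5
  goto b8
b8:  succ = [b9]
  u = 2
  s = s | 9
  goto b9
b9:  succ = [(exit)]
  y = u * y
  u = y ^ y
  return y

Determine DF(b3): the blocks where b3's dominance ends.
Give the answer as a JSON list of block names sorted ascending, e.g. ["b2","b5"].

idom tree: b1←b0 b2←b1 b3←b1 b4←b0 b5←b3 b6←b5 b7←b4 b8←b7 b9←b0
Join-block Dom:
  b1: preds {b0,b3}: {b0} ∩ {b0,b1,b3} = {b0}; idom=b0
  b4: preds {b0,b2}: {b0} ∩ {b0,b1,b2} = {b0}; idom=b0
  b9: preds {b0,b8}: {b0} ∩ {b0,b4,b7,b8} = {b0}; idom=b0

Frontier:
  join b1 pred b0: · stop@b0
  join b1 pred b3: b3→b1 stop@b0
  join b4 pred b0: · stop@b0
  join b4 pred b2: b2→b1 stop@b0
  join b9 pred b0: · stop@b0
  join b9 pred b8: b8→b7→b4 stop@b0
  DF(b0)=∅
  DF(b1)={b1,b4}
  DF(b2)={b4}
  DF(b3)={b1}
  DF(b4)={b9}
  DF(b5)=∅
  DF(b6)=∅
  DF(b7)={b9}
  DF(b8)={b9}
  DF(b9)=∅

DF(b3) = ["b1"]

Answer: ["b1"]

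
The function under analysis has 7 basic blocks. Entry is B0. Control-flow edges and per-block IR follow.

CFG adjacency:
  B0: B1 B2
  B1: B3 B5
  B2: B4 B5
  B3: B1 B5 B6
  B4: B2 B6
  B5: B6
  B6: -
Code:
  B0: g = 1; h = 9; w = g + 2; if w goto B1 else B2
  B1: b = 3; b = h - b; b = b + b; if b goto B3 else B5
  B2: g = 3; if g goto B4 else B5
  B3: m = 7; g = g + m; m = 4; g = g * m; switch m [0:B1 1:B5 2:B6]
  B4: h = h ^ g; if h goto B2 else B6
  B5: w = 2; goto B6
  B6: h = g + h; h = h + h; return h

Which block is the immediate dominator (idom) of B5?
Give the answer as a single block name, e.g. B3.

Answer: B0

Analysis:
idom tree: B1←B0 B2←B0 B3←B1 B4←B2 B5←B0 B6←B0
Dom∩ at merges:
  B1: preds {B0,B3}: {B0} ∩ {B0,B1,B3} = {B0}; idom=B0
  B2: preds {B0,B4}: {B0} ∩ {B0,B2,B4} = {B0}; idom=B0
  B5: preds {B1,B2,B3}: {B0,B1} ∩ {B0,B2} ∩ {B0,B1,B3} = {B0}; idom=B0
  B6: preds {B3,B4,B5}: {B0,B1,B3} ∩ {B0,B2,B4} ∩ {B0,B5} = {B0}; idom=B0

idom(B5) = B0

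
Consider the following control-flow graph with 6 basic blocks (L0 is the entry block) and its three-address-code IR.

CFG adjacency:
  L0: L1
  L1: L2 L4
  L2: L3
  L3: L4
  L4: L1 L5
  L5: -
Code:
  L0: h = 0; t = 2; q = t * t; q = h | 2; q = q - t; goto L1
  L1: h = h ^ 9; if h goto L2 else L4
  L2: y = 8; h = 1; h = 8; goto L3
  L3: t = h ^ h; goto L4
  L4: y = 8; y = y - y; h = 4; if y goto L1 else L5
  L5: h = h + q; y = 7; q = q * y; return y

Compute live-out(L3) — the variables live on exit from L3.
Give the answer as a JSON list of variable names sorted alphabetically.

Answer: ["q"]

Working:
Block summaries:
  L0 def {h,q,t} use ∅
  L1 def {h} use {h}
  L2 def {h,y} use ∅
  L3 def {t} use {h}
  L4 def {h,y} use ∅
  L5 def {h,q,y} use {h,q}

Live sets:
  live L0: ∅→{h,q}
  live L1: {h,q}→{q}
  live L2: {q}→{h,q}
  live L3: {h,q}→{q}
  live L4: {q}→{h,q}
  live L5: {h,q}→∅

live-out(L3) = ["q"]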